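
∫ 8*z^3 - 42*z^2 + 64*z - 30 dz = 2*z^4 - 14*z^3 + 32*z^2 - 30*z + C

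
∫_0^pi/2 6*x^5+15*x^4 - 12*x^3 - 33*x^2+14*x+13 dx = pi/2 + pi^2/4 + 8 - (-pi^2/4 - pi/2 + 2)^3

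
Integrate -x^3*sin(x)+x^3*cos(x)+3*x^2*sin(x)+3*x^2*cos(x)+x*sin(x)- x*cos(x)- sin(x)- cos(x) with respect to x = sqrt(2)*x*(x^2 - 1)*sin(x + pi/4) + C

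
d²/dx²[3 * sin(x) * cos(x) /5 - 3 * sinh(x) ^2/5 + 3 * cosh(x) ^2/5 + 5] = -6*sin(2*x)/5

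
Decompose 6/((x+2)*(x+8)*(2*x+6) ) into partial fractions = 1/(10*(x + 8)) - 3/(5*(x + 3)) + 1/(2*(x + 2))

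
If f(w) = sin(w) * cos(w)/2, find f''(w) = -sin(2*w)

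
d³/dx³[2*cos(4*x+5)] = 128*sin(4*x + 5)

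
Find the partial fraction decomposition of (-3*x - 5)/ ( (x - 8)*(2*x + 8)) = -7/(24*(x + 4)) - 29/(24*(x - 8))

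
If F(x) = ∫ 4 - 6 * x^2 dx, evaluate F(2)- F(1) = -10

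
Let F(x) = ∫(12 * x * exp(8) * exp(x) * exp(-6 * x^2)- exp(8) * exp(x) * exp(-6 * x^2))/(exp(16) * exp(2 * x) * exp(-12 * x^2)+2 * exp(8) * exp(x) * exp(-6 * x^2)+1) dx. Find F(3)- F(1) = -exp(-3)/(exp(-3) + 1) + exp(43)/(1 + exp(43))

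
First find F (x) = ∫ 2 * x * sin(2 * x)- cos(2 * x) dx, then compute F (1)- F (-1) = -2*cos(2)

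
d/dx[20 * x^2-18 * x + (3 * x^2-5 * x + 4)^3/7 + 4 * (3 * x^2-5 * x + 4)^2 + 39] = 162*x^5/7 - 675*x^4/7 + 2340*x^3/7 - 3975*x^2/7 + 3912*x/7 - 1486/7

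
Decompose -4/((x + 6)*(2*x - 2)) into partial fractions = 2/(7*(x + 6)) - 2/(7*(x - 1))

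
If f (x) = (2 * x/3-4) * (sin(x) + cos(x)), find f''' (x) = 2*x*sin(x)/3 - 2*x*cos(x)/3 - 6*sin(x) + 2*cos(x)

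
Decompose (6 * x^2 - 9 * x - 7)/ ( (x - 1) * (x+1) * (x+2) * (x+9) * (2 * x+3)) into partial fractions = 64/(15*(2*x + 3)) + 1/(15*(x + 9)) - 5/(3*(x + 2)) - 1/(2*(x + 1)) - 1/(30*(x - 1))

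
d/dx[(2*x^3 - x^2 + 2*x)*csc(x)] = (-2*x^3*cos(x)/sin(x) + 6*x^2 + x^2*cos(x)/sin(x) - 2*x - 2*x*cos(x)/sin(x) + 2)/sin(x)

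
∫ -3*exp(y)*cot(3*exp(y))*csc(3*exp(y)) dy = csc(3*exp(y)) + C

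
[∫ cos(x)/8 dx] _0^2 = sin(2)/8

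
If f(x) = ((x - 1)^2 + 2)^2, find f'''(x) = 24*x - 24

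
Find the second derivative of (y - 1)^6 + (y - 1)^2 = 30*y^4 - 120*y^3 + 180*y^2 - 120*y + 32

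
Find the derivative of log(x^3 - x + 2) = (3*x^2 - 1)/(x^3 - x + 2)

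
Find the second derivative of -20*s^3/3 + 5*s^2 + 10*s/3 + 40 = 10 - 40*s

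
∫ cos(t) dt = sin(t) + C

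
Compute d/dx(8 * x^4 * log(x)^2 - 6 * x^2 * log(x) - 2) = 32*x^3*log(x)^2 + 16*x^3*log(x) - 12*x*log(x) - 6*x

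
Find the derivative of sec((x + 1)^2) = 2*x*tan(x^2 + 2*x + 1)*sec(x^2 + 2*x + 1) + 2*tan(x^2 + 2*x + 1)*sec(x^2 + 2*x + 1)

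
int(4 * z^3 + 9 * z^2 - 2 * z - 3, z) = z^4 + 3*z^3 - z^2 - 3*z + C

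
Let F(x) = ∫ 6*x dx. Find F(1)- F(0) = 3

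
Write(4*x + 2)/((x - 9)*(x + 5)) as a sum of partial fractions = 9/(7*(x + 5)) + 19/(7*(x - 9))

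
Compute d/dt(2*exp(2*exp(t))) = 4*exp(t + 2*exp(t))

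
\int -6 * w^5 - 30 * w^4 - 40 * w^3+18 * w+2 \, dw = -w^6 - 6*w^5 - 10*w^4 + 9*w^2 + 2*w + C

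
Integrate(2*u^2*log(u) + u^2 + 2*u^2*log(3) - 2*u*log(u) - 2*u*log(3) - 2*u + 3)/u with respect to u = ((u - 1)^2 + 2)*log(3*u) + C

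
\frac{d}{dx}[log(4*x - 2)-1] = 2/(2*x - 1)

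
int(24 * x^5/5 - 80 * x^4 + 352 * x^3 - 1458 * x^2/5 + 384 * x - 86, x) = 4*x^6/5 - 16*x^5 + 88*x^4 - 486*x^3/5 + 192*x^2 - 86*x + C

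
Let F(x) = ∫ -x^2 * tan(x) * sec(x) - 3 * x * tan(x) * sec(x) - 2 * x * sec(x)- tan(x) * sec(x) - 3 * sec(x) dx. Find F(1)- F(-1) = -6*sec(1)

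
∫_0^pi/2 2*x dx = pi^2/4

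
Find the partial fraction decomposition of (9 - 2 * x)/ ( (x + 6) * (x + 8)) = -25/(2*(x + 8)) + 21/(2*(x + 6))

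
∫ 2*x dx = x^2 + C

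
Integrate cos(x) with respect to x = sin(x) + C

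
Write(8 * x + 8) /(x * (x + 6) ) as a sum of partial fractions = 20/(3*(x + 6)) + 4/(3*x)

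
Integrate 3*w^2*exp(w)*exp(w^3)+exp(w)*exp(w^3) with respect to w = exp(w*(w^2 + 1)) + C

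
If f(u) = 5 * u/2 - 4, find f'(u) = 5/2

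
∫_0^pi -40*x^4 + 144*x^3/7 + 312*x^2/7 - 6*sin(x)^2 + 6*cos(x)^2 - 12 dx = (-4*pi^2 + 4*pi)*(-3*pi - 3 + 5*pi^2/7 + 2*pi^3)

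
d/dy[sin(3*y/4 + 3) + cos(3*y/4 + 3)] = 3*sqrt(2)*cos(3*y/4 + pi/4 + 3)/4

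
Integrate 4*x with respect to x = 2*x^2 + C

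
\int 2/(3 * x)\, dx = 2*log(x)/3 + C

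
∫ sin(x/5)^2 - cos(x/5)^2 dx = -5*sin(2*x/5)/2 + C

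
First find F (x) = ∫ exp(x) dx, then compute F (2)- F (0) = -1 + exp(2)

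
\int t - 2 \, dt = t^2/2 - 2*t + C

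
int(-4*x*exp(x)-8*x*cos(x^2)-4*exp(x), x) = -4*x*exp(x) - 4*sin(x^2) + C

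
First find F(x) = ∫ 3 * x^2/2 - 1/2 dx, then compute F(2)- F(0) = 3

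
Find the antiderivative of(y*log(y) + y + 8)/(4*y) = (y + 8)*log(y)/4 + C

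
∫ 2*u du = u^2 + C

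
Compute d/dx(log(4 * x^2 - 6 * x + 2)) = (4*x - 3)/(2*x^2 - 3*x + 1)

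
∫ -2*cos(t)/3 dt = -2*sin(t)/3 + C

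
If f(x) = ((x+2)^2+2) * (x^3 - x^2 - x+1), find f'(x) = 5*x^4 + 12*x^3 + 3*x^2 - 18*x - 2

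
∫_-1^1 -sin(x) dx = 0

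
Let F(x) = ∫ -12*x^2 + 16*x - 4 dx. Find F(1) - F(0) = 0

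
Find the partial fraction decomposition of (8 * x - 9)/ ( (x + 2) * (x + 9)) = 81/(7*(x + 9)) - 25/(7*(x + 2))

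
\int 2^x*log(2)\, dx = 2^x + C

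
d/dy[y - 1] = 1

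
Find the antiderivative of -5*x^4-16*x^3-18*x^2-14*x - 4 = -x^5 - 4*x^4 - 6*x^3 - 7*x^2 - 4*x + C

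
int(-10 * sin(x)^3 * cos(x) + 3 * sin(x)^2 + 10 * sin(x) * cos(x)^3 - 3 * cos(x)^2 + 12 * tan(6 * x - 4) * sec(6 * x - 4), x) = -3*sin(2*x)/2 - 5*cos(4*x)/8 + 2*sec(6*x - 4) + C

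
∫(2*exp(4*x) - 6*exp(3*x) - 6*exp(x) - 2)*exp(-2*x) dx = ((exp(x) - 3)*exp(x) - 1)^2*exp(-2*x) + C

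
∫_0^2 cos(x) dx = sin(2)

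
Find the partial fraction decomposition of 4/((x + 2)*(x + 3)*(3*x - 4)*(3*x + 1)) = -9/(50*(3*x + 1)) + 18/(325*(3*x - 4)) - 1/(26*(x + 3)) + 2/(25*(x + 2))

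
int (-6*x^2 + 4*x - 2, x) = -2*x^3 + 2*x^2 - 2*x + C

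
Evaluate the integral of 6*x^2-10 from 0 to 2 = -4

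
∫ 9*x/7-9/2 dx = 9*x^2/14 - 9*x/2 + C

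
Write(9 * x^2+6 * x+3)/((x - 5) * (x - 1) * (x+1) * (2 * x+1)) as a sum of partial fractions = 6/(11*(2*x + 1)) - 1/(2*(x + 1)) - 3/(4*(x - 1)) + 43/(44*(x - 5))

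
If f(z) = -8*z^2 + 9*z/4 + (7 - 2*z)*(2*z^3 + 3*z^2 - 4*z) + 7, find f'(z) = -16*z^3 + 24*z^2 + 42*z - 103/4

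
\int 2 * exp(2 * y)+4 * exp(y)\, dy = (exp(y) + 2)^2 + C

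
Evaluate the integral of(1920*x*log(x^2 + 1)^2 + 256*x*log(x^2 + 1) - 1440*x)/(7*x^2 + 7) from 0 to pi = -306/7 - 12*log(1 + pi^2) + 5*(-3 + 4*log(1 + pi^2))^3/7 + 7*(-3 + 4*log(1 + pi^2))^2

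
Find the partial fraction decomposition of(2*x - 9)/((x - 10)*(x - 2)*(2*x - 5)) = 16/(15*(2*x - 5)) - 5/(8*(x - 2)) + 11/(120*(x - 10))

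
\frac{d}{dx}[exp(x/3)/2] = exp(x/3)/6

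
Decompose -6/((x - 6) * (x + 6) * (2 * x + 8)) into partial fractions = -1/(8*(x + 6)) + 3/(20*(x + 4)) - 1/(40*(x - 6))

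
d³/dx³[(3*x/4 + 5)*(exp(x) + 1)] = 3*x*exp(x)/4 + 29*exp(x)/4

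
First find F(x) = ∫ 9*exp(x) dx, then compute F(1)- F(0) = -9 + 9*E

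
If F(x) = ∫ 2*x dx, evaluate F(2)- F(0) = 4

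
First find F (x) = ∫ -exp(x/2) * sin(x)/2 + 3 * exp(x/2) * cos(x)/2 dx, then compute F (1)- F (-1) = -(-sin(1) + cos(1))*exp(-1/2) + (cos(1) + sin(1))*exp(1/2)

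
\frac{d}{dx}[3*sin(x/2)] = 3*cos(x/2)/2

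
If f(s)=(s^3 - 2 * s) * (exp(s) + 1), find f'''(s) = s^3*exp(s) + 9*s^2*exp(s) + 16*s*exp(s) + 6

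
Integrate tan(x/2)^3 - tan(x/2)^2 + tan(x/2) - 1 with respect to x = (tan(x/2) - 2)*tan(x/2) + C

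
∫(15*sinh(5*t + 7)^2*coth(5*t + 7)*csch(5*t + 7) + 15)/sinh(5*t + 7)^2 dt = -3*coth(5*t + 7) - 3*csch(5*t + 7) + C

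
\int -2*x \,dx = -x^2 + C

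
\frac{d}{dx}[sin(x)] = cos(x)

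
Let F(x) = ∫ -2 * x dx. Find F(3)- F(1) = -8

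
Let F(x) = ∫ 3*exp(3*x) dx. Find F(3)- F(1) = -exp(3) + exp(9)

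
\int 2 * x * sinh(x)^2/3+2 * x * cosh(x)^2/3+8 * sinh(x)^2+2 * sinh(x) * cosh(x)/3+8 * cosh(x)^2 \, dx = (x + 12)*sinh(2*x)/3 + C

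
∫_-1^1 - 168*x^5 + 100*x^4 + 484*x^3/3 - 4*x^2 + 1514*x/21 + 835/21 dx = 818/7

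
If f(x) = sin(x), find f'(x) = cos(x)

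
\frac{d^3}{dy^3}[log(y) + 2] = 2/y^3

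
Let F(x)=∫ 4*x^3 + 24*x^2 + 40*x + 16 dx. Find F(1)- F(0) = 45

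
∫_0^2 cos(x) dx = sin(2)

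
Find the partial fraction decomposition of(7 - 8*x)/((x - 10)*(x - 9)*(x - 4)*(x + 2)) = -23/(792*(x + 2)) - 5/(36*(x - 4)) + 13/(11*(x - 9)) - 73/(72*(x - 10))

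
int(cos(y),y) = sin(y) + C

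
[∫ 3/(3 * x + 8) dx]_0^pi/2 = -log(2) + log(3*pi/8 + 2)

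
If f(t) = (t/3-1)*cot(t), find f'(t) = -t/(3*sin(t)^2) + 1/(3*tan(t)) + sin(t)^(-2)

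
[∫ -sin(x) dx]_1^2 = -cos(1) + cos(2)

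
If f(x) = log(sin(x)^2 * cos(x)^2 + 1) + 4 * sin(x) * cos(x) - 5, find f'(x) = (-(1 - cos(2*x))^2*cos(2*x) + sin(4*x)/2 + 6*cos(2*x) - cos(4*x) - 1)/((1 - cos(4*x))/8 + 1)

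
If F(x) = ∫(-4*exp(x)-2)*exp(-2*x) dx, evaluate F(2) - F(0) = -9 + (exp(-2) + 2)^2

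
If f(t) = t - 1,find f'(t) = 1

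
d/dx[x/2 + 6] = 1/2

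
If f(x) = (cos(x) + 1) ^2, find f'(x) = -2*(cos(x) + 1)*sin(x)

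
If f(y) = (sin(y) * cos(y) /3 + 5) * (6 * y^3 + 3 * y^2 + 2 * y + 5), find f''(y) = -4*y^3*sin(2*y) - 2*y^2*sin(2*y) + 12*y^2*cos(2*y) + 14*y*sin(2*y)/3 + 4*y*cos(2*y) + 180*y - 7*sin(2*y)/3 + 4*cos(2*y)/3 + 30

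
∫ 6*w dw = 3*w^2 + C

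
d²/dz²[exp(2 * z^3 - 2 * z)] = 36*z^4*exp(2*z^3 - 2*z) - 24*z^2*exp(2*z^3 - 2*z) + 12*z*exp(2*z^3 - 2*z) + 4*exp(2*z^3 - 2*z)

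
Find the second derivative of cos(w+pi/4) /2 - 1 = -cos(w + pi/4)/2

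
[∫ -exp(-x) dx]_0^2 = -1 + exp(-2)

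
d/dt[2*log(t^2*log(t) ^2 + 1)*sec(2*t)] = 4*(t^2*log(t)^2*log(t^2*log(t)^2 + 1)*sin(2*t)/cos(2*t) + t*log(t)^2 + t*log(t) + log(t^2*log(t)^2 + 1)*sin(2*t)/cos(2*t))/((t^2*log(t)^2 + 1)*cos(2*t))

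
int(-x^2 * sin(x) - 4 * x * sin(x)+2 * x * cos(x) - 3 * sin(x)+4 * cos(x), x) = ((x + 2)^2 - 1)*cos(x) + C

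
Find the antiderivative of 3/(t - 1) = log(3*(t - 1)^3) + C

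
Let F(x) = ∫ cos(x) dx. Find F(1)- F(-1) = 2*sin(1)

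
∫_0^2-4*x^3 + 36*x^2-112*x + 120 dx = 96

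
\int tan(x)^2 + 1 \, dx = tan(x) + C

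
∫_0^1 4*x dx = 2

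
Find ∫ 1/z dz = log(-2*z) + C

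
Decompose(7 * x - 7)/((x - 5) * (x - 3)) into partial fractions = -7/(x - 3) + 14/(x - 5)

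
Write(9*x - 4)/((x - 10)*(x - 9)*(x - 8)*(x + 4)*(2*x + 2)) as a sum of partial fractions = -5/(1638*(x + 4)) + 13/(5940*(x + 1)) + 17/(108*(x - 8)) - 77/(260*(x - 9)) + 43/(308*(x - 10))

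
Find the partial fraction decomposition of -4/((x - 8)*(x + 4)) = 1/(3*(x + 4)) - 1/(3*(x - 8))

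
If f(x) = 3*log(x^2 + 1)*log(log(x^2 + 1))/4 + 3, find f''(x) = (-3*x^2*log(x^2 + 1)*log(log(x^2 + 1)) - 3*x^2*log(x^2 + 1) + 6*x^2 + 3*log(x^2 + 1)*log(log(x^2 + 1)) + 3*log(x^2 + 1))/(2*x^4*log(x^2 + 1) + 4*x^2*log(x^2 + 1) + 2*log(x^2 + 1))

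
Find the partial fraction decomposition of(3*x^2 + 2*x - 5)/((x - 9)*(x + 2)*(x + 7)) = 8/(5*(x + 7)) - 3/(55*(x + 2)) + 16/(11*(x - 9))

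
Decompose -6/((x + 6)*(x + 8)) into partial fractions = 3/(x + 8) - 3/(x + 6)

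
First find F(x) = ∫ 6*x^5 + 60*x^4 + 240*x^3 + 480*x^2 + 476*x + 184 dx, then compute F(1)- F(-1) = 712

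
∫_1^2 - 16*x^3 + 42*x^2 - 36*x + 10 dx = -6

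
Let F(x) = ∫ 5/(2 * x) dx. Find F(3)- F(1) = 5*log(3)/2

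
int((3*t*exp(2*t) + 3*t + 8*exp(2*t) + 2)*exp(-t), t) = 2*(3*t + 5)*sinh(t) + C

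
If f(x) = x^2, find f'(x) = 2*x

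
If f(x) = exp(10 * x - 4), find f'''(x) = 1000*exp(10*x - 4)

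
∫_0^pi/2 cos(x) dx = 1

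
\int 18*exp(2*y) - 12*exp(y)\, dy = (3*exp(y) - 2)^2 + C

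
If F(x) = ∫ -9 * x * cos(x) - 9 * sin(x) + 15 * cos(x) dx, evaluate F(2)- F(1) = -6*sin(1) - 3*sin(2)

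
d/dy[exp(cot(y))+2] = -exp(1/tan(y))/sin(y)^2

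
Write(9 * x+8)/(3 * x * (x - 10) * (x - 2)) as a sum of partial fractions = -13/(24*(x - 2)) + 49/(120*(x - 10)) + 2/(15*x)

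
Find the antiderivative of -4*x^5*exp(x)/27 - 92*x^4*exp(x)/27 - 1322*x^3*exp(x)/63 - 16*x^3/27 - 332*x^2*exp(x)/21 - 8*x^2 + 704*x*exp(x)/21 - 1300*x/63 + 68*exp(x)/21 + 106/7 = -2*(x*exp(x) + 1)*(9*x^2 + 81*x + 14*(x^2 + 9*x - 6)^2 - 810)/189 + C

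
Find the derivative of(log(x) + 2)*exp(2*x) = (2*x*exp(2*x)*log(x) + 4*x*exp(2*x) + exp(2*x))/x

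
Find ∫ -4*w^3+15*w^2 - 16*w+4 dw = -w^4 + 5*w^3 - 8*w^2 + 4*w + C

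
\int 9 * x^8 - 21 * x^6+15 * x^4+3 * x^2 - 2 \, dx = x^9 - 3*x^7 + 3*x^5 + x^3 - 2*x + C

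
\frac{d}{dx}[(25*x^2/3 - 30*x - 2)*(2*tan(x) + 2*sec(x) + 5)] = 2*(50*x^2*sin(x)/3 + 50*x^2/3 - 60*x*sin(x) + 50*x*sin(2*x)/3 + 100*x*cos(x)/3 + 125*x*cos(2*x)/3 - 55*x/3 - 4*sin(x) - 30*sin(2*x) - 60*cos(x) - 75*cos(2*x) - 79)/(cos(2*x) + 1)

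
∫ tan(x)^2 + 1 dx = tan(x) + C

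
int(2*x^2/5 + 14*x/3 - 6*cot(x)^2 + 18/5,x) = (x + 10)*(2*x^2 + 15*x - 6)/15 + 6*cot(x) + C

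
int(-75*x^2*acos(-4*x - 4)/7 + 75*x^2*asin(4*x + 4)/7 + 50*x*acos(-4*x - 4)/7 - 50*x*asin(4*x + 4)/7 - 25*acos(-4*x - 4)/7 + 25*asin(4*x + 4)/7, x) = -25*(acos(-4*x - 4) - asin(4*x + 4))*(x^3 - x^2 + x - 2)/7 + C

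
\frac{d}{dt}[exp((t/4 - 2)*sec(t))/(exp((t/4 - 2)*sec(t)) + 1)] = (t*sin(t)/cos(t) - 8*sin(t)/cos(t) + 1)*exp(t/(4*cos(t)))*exp(-2/cos(t))/((8*exp(t*sec(t)/4)*exp(-2*sec(t)) + 4*exp(t*sec(t)/2)*exp(-4*sec(t)) + 4)*cos(t))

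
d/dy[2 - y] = -1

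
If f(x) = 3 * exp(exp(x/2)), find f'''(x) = 3*exp(x/2 + exp(x/2))/8 + 9*exp(x + exp(x/2))/8 + 3*exp(3*x/2 + exp(x/2))/8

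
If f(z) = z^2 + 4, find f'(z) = 2*z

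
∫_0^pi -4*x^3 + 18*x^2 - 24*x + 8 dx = -pi*(-2 + pi)^3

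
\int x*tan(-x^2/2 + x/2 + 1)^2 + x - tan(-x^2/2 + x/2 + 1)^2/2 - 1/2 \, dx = -tan(-x^2/2 + x/2 + 1) + C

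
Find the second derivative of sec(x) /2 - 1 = tan(x)^2*sec(x) + sec(x)/2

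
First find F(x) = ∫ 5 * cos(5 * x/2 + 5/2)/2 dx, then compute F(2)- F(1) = sin(15/2) - sin(5)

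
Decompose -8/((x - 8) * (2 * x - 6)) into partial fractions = 4/(5*(x - 3)) - 4/(5*(x - 8))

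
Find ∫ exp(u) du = exp(u) + C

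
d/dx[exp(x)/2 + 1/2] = exp(x)/2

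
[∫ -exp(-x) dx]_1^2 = -exp(-1) + exp(-2)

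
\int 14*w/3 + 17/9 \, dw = 7*w^2/3 + 17*w/9 + C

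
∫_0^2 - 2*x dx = -4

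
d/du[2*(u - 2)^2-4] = 4*u - 8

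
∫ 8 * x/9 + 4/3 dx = 4*x^2/9 + 4*x/3 + C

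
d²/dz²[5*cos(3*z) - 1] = -45*cos(3*z)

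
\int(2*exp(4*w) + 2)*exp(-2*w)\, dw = 2*sinh(2*w) + C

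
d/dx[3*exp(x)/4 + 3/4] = 3*exp(x)/4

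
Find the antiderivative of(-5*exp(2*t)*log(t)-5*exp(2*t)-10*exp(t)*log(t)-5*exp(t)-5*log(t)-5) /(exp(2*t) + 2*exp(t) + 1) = (-(5*t*log(t) + 3)*(exp(t) + 1) + 5*exp(t))/(exp(t) + 1) + C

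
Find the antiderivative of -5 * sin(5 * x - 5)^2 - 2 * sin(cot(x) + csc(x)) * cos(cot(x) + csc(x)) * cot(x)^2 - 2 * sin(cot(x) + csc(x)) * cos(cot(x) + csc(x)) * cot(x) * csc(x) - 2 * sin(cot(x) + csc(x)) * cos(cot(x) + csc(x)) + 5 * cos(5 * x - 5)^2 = sin(10*x - 10)/2 + sin(cot(x) + csc(x))^2 + C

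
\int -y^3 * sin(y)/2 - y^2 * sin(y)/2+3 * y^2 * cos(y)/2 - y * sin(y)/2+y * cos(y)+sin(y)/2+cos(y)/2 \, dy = (y^3 + y^2 + y - 1)*cos(y)/2 + C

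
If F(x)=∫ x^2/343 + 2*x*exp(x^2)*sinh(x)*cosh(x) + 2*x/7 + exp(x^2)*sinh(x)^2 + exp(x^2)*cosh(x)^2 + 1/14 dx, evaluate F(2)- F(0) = 743/1029 + exp(4)*sinh(4)/2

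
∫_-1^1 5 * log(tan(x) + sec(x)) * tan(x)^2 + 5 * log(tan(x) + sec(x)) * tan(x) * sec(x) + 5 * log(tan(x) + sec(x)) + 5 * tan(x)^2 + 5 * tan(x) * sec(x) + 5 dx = -5*(-tan(1) + sec(1))*log(-tan(1) + sec(1)) + 5*(tan(1) + sec(1))*log(tan(1) + sec(1))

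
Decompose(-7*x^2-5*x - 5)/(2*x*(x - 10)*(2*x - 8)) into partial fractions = 137/(96*(x - 4)) - 151/(48*(x - 10)) - 1/(32*x)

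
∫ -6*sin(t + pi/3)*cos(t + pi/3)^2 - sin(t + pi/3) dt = 2*cos(t + pi/3)^3 + cos(t + pi/3) + C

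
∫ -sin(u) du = cos(u) + C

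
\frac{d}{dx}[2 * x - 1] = 2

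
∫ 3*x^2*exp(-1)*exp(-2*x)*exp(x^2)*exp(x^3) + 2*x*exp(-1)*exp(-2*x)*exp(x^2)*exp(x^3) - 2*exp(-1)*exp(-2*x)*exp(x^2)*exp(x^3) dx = exp(x^3 + x^2 - 2*x - 1) + C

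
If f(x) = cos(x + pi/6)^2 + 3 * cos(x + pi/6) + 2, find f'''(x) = 3*sin(x + pi/6) + 4*sin(2*x + pi/3)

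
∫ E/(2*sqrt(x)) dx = E*sqrt(x) + C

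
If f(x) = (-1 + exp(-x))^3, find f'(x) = (-3*exp(2*x) + 6*exp(x) - 3)*exp(-3*x)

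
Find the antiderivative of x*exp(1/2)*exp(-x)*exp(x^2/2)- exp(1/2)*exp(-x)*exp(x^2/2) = exp((x - 1)^2/2) + C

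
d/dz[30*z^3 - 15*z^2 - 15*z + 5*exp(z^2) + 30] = 90*z^2 + 10*z*exp(z^2) - 30*z - 15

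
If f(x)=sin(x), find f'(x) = cos(x)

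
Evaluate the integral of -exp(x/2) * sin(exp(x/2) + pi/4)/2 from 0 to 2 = cos(pi/4 + E) - cos(pi/4 + 1)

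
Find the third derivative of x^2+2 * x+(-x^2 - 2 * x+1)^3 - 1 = -120*x^3 - 360*x^2 - 216*x + 24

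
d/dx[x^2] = 2*x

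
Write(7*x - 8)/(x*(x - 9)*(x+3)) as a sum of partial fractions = -29/(36*(x + 3)) + 55/(108*(x - 9)) + 8/(27*x)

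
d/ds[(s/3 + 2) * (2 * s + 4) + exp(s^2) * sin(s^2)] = 2*sqrt(2)*s*exp(s^2)*sin(s^2 + pi/4) + 4*s/3 + 16/3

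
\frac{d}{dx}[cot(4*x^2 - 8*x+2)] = 8*(1 - x)/sin(2*(2*x^2 - 4*x + 1))^2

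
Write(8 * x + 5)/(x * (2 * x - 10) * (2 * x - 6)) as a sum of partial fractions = -29/(24*(x - 3)) + 9/(8*(x - 5)) + 1/(12*x)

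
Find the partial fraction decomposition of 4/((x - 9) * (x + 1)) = -2/(5*(x + 1)) + 2/(5*(x - 9))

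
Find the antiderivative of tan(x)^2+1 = tan(x) + C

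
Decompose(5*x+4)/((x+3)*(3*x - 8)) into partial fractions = 52/(17*(3*x - 8)) + 11/(17*(x + 3))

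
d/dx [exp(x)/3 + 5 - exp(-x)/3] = (exp(2*x) + 1)*exp(-x)/3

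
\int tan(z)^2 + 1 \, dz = tan(z) + C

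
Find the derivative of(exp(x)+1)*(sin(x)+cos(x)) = 2*exp(x)*cos(x) - sin(x) + cos(x)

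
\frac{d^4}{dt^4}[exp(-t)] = exp(-t)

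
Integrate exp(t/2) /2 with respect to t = exp(t/2) + C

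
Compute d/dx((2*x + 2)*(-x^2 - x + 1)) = -6*x^2 - 8*x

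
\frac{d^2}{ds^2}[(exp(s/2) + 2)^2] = exp(s/2) + exp(s)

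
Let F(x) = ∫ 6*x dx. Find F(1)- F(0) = 3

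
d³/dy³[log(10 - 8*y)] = 128/(64*y^3 - 240*y^2 + 300*y - 125)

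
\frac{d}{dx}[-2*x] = -2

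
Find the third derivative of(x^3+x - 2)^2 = 120*x^3 + 48*x - 24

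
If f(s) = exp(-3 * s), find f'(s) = -3*exp(-3*s)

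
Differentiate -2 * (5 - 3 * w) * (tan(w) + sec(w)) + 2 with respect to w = 6*w*sin(w)/cos(w)^2 + 6*w/cos(w)^2 - 10*sin(w)/cos(w)^2 + 6*tan(w) + 6/cos(w) - 10/cos(w)^2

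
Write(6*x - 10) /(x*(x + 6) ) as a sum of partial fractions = 23/(3*(x + 6)) - 5/(3*x)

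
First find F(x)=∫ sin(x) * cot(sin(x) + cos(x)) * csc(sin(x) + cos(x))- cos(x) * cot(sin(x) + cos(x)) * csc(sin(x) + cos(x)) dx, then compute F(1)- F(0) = -csc(1) + csc(cos(1) + sin(1))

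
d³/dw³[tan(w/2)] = 3*tan(w/2)^4/4 + tan(w/2)^2 + 1/4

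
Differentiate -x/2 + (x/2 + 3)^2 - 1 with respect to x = x/2 + 5/2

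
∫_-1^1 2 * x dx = 0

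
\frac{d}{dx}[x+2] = 1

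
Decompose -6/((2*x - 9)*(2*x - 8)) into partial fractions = -6/(2*x - 9) + 3/(x - 4)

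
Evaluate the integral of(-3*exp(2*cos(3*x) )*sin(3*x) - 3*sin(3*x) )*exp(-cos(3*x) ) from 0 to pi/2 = -E + exp(-1)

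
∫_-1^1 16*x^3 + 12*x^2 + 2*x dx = 8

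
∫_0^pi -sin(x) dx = -2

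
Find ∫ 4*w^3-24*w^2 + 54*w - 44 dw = w^4 - 8*w^3 + 27*w^2 - 44*w + C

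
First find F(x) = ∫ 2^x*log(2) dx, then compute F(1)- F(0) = 1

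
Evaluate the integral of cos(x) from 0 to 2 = sin(2)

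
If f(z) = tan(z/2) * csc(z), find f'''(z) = (3*(-1 + cos(z/2)^(-2))^2/4 - 3*sin(z/2)*cos(z)/(2*sin(z)*cos(z/2)^3) - 3/4 - 1/(2*cos(z/2)^2) + cos(z)*tan(z/2)/sin(z) + 3/(sin(z)^2*cos(z/2)^2) - 6*cos(z)*tan(z/2)/sin(z)^3)/sin(z)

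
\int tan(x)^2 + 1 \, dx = tan(x) + C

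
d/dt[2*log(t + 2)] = 2/(t + 2)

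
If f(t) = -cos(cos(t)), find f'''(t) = (sin(t)^2*sin(cos(t)) + sin(cos(t)) + 3*cos(t)*cos(cos(t)))*sin(t)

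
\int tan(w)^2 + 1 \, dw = tan(w) + C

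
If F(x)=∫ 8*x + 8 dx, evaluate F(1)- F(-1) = 16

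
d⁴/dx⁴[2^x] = 2^x*log(2)^4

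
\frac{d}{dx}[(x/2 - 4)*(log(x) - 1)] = (x*log(x) - 8)/(2*x)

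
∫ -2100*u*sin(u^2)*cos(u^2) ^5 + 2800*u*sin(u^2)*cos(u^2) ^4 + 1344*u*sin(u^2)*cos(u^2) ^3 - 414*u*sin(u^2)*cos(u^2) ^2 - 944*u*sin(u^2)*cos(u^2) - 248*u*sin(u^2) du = (175*cos(u^2)^5 - 280*cos(u^2)^4 - 168*cos(u^2)^3 + 69*cos(u^2)^2 + 236*cos(u^2) + 124)*cos(u^2) + C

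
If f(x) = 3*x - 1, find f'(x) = 3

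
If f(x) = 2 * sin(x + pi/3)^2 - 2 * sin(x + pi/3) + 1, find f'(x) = -2*cos(x + pi/3) + 2*cos(2*x + pi/6)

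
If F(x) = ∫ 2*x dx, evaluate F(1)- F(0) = 1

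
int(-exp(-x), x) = exp(-x) + C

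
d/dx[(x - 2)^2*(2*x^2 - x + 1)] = 8*x^3 - 27*x^2 + 26*x - 8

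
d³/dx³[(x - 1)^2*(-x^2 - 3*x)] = -24*x - 6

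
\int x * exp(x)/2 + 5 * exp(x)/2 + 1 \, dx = (x + 4)*(exp(x) + 2)/2 + C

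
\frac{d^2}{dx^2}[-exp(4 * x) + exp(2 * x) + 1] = -16*exp(4*x) + 4*exp(2*x)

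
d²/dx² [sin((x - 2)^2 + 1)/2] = -2*x^2*sin(x^2 - 4*x + 5) + 8*x*sin(x^2 - 4*x + 5) - 8*sin(x^2 - 4*x + 5) + cos(x^2 - 4*x + 5)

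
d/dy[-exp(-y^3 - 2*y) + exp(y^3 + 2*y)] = (3*y^2*exp(2*y^3 + 4*y) + 3*y^2 + 2*exp(2*y^3 + 4*y) + 2)*exp(-y^3 - 2*y)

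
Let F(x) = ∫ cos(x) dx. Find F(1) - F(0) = sin(1)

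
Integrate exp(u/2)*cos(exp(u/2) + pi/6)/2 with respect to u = sin(exp(u/2) + pi/6) + C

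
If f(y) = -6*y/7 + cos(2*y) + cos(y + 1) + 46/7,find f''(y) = -4*cos(2*y) - cos(y + 1)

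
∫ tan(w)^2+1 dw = tan(w) + C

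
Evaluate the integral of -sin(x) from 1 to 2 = -cos(1) + cos(2)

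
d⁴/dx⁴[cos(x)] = cos(x)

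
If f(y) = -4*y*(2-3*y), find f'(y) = 24*y - 8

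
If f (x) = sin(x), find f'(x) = cos(x)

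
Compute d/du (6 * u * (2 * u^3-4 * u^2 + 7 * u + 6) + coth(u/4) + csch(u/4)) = 48*u^3 - 72*u^2 + 84*u + 36 - cosh(u/4)/(4*sinh(u/4)^2) - 1/(4*sinh(u/4)^2)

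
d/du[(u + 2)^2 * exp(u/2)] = u^2*exp(u/2)/2 + 4*u*exp(u/2) + 6*exp(u/2)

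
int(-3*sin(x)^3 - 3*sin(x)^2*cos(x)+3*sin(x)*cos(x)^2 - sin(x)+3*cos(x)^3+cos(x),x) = sqrt(2)*(5*sin(x + pi/4) - cos(3*x + pi/4))/2 + C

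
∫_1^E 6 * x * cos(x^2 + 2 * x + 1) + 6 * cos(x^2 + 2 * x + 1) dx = -3*sin(4) + 3*sin((1 + E)^2)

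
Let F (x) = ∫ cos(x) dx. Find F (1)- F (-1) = 2*sin(1)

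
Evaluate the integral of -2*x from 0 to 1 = -1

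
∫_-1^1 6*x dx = 0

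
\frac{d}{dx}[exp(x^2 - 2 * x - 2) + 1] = (2*x - 2)*exp(x^2 - 2*x - 2)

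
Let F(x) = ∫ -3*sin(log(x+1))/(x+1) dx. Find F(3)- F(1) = -3*cos(log(2)) + 3*cos(log(4))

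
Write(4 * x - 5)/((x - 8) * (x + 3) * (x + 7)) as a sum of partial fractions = -11/(20*(x + 7)) + 17/(44*(x + 3)) + 9/(55*(x - 8))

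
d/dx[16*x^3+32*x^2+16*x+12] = 48*x^2 + 64*x + 16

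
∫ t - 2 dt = t^2/2 - 2*t + C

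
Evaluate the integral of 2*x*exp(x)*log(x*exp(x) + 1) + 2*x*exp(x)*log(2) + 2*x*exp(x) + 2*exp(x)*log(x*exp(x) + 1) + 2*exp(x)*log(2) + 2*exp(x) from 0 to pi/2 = -2*log(2) + (2 + pi*exp(pi/2))*log(2 + pi*exp(pi/2))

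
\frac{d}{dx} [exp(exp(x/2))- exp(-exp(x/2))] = (exp(x/2) + exp(x/2 + 2*exp(x/2)))*exp(-exp(x/2))/2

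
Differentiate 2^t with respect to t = 2^t*log(2)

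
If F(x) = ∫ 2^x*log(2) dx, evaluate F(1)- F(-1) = 3/2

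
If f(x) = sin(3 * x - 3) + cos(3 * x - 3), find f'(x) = 3*sqrt(2)*cos(3*x - 3 + pi/4)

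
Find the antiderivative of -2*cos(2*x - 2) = -sin(2*x - 2) + C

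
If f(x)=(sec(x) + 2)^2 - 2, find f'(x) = 2*(2 + 1/cos(x))*sin(x)/cos(x)^2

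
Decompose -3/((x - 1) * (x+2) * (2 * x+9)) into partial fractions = -12/(55*(2*x + 9)) + 1/(5*(x + 2)) - 1/(11*(x - 1))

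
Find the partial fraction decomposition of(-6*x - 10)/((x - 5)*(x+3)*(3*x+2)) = 54/(119*(3*x + 2)) + 1/(7*(x + 3)) - 5/(17*(x - 5))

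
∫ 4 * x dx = 2*x^2 + C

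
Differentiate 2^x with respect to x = 2^x*log(2)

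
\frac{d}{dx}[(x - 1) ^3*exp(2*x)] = 2*x^3*exp(2*x) - 3*x^2*exp(2*x) + exp(2*x)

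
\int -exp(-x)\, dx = exp(-x) + C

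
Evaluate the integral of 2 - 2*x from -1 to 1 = 4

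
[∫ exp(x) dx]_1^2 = -E + exp(2)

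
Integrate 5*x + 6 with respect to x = 5*x^2/2 + 6*x + C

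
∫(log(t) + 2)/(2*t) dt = (log(t) + 4)*log(t)/4 + C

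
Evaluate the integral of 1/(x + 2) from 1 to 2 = -log(3) + 2*log(2)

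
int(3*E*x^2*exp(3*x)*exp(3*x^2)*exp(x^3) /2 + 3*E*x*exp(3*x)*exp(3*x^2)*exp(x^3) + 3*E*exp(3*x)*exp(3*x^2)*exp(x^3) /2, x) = exp((x + 1)^3)/2 + C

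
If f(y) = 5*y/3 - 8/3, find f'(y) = 5/3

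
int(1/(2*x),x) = log(x)/2 + C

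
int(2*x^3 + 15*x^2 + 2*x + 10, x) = x^4/2 + 5*x^3 + x^2 + 10*x + C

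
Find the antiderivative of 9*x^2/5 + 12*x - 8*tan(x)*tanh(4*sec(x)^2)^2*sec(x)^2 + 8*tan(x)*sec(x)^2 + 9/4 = 3*x^3/5 + 6*x^2 + 9*x/4 + tanh(4/cos(x)^2) + C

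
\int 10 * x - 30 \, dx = 5*x^2 - 30*x + C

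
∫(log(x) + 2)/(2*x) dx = (log(x) + 2)^2/4 + C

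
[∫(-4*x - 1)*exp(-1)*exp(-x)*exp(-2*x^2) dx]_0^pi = -exp(-1) + exp(-2*pi^2 - pi - 1)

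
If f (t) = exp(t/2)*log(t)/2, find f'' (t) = (t^2*exp(t/2)*log(t) + 4*t*exp(t/2) - 4*exp(t/2))/(8*t^2)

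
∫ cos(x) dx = sin(x) + C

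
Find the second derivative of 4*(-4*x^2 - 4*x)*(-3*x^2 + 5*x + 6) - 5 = 576*x^2 - 192*x - 352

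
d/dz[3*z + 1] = 3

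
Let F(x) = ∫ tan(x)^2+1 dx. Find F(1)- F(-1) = 2*tan(1)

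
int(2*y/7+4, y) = y^2/7 + 4*y + C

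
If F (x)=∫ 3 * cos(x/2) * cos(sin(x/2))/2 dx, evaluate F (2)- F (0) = 3*sin(sin(1))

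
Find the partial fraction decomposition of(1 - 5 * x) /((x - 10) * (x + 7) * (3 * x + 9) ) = 3/(17*(x + 7)) - 4/(39*(x + 3)) - 49/(663*(x - 10))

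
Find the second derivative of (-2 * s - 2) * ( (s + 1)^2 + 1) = -12*s - 12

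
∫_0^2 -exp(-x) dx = -1 + exp(-2)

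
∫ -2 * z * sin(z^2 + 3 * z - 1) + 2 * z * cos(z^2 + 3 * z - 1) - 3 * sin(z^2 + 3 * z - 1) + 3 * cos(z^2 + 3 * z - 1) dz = sin(z^2 + 3*z - 1) + cos(z^2 + 3*z - 1) + C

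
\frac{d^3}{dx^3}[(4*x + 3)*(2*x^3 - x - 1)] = 192*x + 36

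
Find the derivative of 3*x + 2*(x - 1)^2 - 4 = 4*x - 1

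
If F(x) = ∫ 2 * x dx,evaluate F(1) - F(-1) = 0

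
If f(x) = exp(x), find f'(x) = exp(x)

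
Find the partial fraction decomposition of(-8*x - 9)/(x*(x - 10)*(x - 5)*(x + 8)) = -55/(1872*(x + 8)) + 49/(325*(x - 5)) - 89/(900*(x - 10)) - 9/(400*x)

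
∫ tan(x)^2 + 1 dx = tan(x) + C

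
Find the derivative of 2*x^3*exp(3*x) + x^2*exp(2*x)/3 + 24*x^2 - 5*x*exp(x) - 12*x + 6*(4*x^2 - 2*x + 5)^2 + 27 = 6*x^3*exp(3*x) + 384*x^3 + 6*x^2*exp(3*x) + 2*x^2*exp(2*x)/3 - 288*x^2 + 2*x*exp(2*x)/3 - 5*x*exp(x) + 576*x - 5*exp(x) - 132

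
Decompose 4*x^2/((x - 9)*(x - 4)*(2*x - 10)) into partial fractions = 32/(5*(x - 4)) - 25/(2*(x - 5)) + 81/(10*(x - 9))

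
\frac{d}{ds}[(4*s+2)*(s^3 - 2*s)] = 16*s^3 + 6*s^2 - 16*s - 4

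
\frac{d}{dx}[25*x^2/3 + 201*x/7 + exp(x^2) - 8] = 2*x*exp(x^2) + 50*x/3 + 201/7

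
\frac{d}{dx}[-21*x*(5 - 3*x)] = 126*x - 105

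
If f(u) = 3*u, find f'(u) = 3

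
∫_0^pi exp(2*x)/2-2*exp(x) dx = -9/4 + (-2 + exp(pi)/2)^2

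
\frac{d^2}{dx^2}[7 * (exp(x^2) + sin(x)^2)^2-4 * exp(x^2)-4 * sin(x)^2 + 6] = 112*x^2*exp(2*x^2) - 28*x^2*exp(x^2)*cos(2*x) + 12*x^2*exp(x^2) + 56*x*exp(x^2)*sin(2*x) - 28*(1 - cos(2*x))^2 + 28*exp(2*x^2) + 14*exp(x^2)*cos(2*x) + 6*exp(x^2) - 50*cos(2*x) + 42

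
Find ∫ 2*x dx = x^2 + C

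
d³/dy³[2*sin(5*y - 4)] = -250*cos(5*y - 4)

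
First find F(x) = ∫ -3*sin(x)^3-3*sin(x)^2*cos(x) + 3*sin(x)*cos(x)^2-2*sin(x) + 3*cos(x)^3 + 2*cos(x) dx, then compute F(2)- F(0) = -3 + 2*cos(2) + (cos(2) + sin(2))^3 + 2*sin(2)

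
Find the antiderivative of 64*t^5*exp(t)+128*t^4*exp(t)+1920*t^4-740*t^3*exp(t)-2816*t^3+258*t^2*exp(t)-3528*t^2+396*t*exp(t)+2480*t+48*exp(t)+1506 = 2*(t*exp(t) + 6*t + 7)*(6*t^2 - 9*t + 8*(-2*t^2 + 3*t + 2)^2 - 8) + C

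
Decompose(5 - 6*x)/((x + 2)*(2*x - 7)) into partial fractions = -32/(11*(2*x - 7)) - 17/(11*(x + 2))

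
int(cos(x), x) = sin(x) + C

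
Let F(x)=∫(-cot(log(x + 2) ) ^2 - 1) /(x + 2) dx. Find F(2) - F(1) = -cot(log(3)) + cot(log(4))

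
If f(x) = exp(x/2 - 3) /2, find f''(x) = exp(x/2 - 3)/8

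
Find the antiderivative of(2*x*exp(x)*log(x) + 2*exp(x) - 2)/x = 2*(exp(x) - 1)*log(x) + C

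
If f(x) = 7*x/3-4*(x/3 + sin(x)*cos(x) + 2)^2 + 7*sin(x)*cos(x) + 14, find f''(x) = 16*x*sin(2*x)/3 - 16*(1 - cos(2*x))^2 + 18*sin(2*x) - 112*cos(2*x)/3 + 208/9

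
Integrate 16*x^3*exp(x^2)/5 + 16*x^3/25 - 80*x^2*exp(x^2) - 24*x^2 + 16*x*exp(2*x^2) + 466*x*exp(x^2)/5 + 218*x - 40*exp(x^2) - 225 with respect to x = x^2 - 25*x + 4*(x^2 - 25*x + 5*exp(x^2) + 25)^2/25 + 5*exp(x^2) + C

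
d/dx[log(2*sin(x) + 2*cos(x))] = 1/tan(x + pi/4)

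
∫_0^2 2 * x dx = 4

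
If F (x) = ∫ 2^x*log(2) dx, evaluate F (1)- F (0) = 1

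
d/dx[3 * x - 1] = 3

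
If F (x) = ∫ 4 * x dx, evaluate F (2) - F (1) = 6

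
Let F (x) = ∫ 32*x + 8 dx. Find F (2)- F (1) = 56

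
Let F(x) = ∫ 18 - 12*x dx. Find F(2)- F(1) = 0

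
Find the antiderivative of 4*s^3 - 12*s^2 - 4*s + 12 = s^4 - 4*s^3 - 2*s^2 + 12*s + C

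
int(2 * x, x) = x^2 + C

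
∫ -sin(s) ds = cos(s) + C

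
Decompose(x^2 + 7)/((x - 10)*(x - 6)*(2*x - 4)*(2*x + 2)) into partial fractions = -2/(231*(x + 1)) + 11/(384*(x - 2)) - 43/(448*(x - 6)) + 107/(1408*(x - 10))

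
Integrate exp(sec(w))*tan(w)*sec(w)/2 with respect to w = exp(sec(w))/2 + C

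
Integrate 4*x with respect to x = 2*x^2 + C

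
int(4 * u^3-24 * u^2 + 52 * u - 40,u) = u^4 - 8*u^3 + 26*u^2 - 40*u + C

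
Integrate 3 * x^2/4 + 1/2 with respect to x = x^3/4 + x/2 + C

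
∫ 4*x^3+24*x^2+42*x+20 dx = x^4 + 8*x^3 + 21*x^2 + 20*x + C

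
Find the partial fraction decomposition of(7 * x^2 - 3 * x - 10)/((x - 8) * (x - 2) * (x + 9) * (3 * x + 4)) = 87/(3220*(3*x + 4)) - 584/(4301*(x + 9)) - 1/(55*(x - 2)) + 69/(476*(x - 8))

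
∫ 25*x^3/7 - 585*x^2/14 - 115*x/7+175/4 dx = 25*x^4/28 - 195*x^3/14 - 115*x^2/14 + 175*x/4 + C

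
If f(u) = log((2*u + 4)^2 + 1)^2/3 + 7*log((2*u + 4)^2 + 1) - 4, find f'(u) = (16*u*log(4*u^2 + 16*u + 17) + 168*u + 32*log(4*u^2 + 16*u + 17) + 336)/(12*u^2 + 48*u + 51)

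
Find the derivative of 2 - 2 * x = -2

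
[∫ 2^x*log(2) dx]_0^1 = 1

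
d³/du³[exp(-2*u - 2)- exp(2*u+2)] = (-8*exp(4*u + 4) - 8)*exp(-2*u - 2)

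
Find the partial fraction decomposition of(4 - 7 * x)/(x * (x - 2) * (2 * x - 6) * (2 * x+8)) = -1/(21*(x + 4)) + 5/(24*(x - 2)) - 17/(84*(x - 3)) + 1/(24*x)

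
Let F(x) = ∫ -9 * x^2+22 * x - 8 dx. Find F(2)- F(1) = 4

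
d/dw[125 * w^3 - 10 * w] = 375*w^2 - 10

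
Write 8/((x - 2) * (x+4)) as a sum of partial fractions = -4/(3*(x + 4)) + 4/(3*(x - 2))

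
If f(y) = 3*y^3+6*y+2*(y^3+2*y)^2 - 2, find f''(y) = 60*y^4 + 96*y^2 + 18*y + 16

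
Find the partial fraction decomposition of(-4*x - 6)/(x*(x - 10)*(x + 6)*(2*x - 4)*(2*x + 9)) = -32/(3393*(2*x + 9)) + 1/(256*(x + 6)) + 7/(1664*(x - 2)) - 23/(37120*(x - 10)) - 1/(360*x)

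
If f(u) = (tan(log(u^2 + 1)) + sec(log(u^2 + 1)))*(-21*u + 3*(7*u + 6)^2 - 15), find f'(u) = -3*(98*u^3*cos(log(u^2 + 1)) + 98*u^3 + 77*u^2*cos(log(u^2 + 1)) + 154*u^2 + 98*u*cos(log(u^2 + 1)) + 62*u + 77*cos(log(u^2 + 1)))/((u^2 + 1)*(sin(log(u^2 + 1)) - 1))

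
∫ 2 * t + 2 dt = t^2 + 2*t + C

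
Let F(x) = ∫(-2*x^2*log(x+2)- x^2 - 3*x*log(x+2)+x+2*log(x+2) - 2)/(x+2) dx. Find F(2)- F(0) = -6*log(2)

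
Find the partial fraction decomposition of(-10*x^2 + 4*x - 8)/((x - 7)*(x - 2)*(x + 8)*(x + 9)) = 427/(88*(x + 9)) - 68/(15*(x + 8)) + 4/(55*(x - 2)) - 47/(120*(x - 7))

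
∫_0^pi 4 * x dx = 2*pi^2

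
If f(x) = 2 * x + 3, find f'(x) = 2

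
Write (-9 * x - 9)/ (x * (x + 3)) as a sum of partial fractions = -6/(x + 3) - 3/x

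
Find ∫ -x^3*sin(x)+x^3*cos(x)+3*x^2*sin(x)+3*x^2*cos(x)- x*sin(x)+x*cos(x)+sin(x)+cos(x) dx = sqrt(2)*x*(x^2 + 1)*sin(x + pi/4) + C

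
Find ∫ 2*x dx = x^2 + C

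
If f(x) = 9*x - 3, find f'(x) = 9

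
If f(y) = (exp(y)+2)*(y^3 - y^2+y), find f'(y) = y^3*exp(y) + 2*y^2*exp(y) + 6*y^2 - y*exp(y) - 4*y + exp(y) + 2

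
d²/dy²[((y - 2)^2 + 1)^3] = 30*y^4 - 240*y^3 + 756*y^2 - 1104*y + 630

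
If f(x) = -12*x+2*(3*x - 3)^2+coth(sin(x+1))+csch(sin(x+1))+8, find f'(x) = 36*x - cos(x + 1)*coth(sin(x + 1))*csch(sin(x + 1)) - cos(x + 1)/sinh(sin(x + 1))^2 - 48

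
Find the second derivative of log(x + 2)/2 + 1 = -1/(2*x^2 + 8*x + 8)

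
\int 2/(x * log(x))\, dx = 2*log(log(x)/2) + C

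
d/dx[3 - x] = -1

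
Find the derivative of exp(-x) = -exp(-x)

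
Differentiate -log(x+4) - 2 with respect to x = -1/(x + 4)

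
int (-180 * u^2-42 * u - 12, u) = -60*u^3 - 21*u^2 - 12*u + C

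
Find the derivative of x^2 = 2*x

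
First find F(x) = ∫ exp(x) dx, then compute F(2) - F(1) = -E + exp(2)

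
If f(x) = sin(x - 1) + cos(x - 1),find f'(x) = -sin(x - 1) + cos(x - 1)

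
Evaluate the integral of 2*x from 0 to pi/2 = pi^2/4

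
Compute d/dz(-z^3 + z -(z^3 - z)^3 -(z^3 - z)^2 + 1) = -9*z^8 + 21*z^6 - 6*z^5 - 15*z^4 + 8*z^3 - 2*z + 1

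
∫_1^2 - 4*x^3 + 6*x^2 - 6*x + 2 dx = -8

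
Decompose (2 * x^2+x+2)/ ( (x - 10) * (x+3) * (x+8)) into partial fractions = 61/(45*(x + 8)) - 17/(65*(x + 3)) + 106/(117*(x - 10))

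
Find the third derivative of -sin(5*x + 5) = 125*cos(5*x + 5)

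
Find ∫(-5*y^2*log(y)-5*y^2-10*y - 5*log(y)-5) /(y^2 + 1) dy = -5*y*log(y) - 5*log(y^2 + 1) + C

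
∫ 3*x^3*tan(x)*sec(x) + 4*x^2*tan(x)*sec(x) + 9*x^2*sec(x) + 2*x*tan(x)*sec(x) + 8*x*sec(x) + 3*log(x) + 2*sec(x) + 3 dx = x*((3*x^2 + 4*x + 2)*sec(x) + 3*log(x)) + C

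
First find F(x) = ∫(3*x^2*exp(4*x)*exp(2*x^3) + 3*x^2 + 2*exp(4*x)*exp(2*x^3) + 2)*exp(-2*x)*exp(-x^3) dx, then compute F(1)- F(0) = -exp(-3) + exp(3)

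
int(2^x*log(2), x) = 2^x + C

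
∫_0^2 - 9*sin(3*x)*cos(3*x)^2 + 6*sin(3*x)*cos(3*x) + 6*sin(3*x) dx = -2*cos(6) - cos(6)^2 + cos(6)^3 + 2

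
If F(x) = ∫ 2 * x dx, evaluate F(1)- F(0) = 1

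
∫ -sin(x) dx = cos(x) + C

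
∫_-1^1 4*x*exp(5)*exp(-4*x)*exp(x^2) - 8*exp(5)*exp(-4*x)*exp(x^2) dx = -2*exp(10) + 2*exp(2)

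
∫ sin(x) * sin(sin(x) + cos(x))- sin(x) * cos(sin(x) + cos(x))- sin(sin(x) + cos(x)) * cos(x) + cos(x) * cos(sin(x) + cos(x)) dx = sqrt(2)*sin(sqrt(2)*sin(x + pi/4) + pi/4) + C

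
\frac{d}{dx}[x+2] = 1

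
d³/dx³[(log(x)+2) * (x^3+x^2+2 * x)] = (6*x^2*log(x) + 23*x^2 + 2*x - 2)/x^2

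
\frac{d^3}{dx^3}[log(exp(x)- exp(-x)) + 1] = (8*exp(4*x) + 8*exp(2*x))/(exp(6*x) - 3*exp(4*x) + 3*exp(2*x) - 1)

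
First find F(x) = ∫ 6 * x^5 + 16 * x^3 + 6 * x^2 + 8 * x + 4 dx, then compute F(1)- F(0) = 15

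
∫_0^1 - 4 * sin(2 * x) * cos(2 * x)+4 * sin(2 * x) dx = (-1 + cos(2))^2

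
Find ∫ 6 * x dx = 3*x^2 + C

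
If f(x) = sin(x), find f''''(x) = sin(x)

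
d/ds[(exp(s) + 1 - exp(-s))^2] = (2*exp(4*s) + 2*exp(3*s) + 2*exp(s) - 2)*exp(-2*s)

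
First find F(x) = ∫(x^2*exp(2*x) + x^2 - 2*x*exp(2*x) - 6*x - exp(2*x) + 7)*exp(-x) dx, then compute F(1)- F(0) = 0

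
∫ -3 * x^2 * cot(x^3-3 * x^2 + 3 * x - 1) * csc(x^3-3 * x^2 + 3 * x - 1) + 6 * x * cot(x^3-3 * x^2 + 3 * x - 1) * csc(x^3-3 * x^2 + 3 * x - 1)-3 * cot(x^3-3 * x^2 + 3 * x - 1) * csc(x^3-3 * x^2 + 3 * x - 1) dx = csc((x - 1)^3) + C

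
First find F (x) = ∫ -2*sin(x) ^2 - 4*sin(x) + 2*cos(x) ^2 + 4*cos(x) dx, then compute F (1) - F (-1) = 4*(cos(1) + 2)*sin(1)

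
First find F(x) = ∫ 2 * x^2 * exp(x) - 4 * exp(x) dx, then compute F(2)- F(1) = 2*E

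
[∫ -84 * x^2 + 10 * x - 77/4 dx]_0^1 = -169/4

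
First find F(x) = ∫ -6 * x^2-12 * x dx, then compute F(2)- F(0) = -40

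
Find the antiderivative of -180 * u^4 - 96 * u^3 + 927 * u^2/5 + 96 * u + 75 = -36*u^5 - 24*u^4 + 309*u^3/5 + 48*u^2 + 75*u + C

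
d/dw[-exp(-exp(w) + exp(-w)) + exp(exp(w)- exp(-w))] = (exp(2*w) + exp(2*exp(w) - 2*exp(-w)) + exp(2*w + 2*exp(w) - 2*exp(-w)) + 1)*exp(-w - exp(w) + exp(-w))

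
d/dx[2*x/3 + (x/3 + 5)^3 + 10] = x^2/9 + 10*x/3 + 77/3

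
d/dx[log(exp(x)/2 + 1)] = exp(x)/(exp(x) + 2)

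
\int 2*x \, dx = x^2 + C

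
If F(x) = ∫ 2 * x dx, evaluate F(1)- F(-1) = 0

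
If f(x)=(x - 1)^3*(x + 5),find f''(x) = 12*x^2 + 12*x - 24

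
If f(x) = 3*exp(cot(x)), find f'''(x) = -3*(3 + 6/tan(x) + 11/tan(x)^2 + 12/tan(x)^3 + 9/tan(x)^4 + 6/tan(x)^5 + tan(x)^(-6))*exp(1/tan(x))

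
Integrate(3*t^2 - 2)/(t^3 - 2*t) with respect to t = log(3*t^3 - 6*t) + C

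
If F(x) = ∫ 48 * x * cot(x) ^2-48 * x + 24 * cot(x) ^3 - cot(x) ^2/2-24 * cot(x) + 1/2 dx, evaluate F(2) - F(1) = -143 - 12/tan(2)^2 + 12/tan(1)^2 + 95/(2*tan(1)) - 191/(2*tan(2))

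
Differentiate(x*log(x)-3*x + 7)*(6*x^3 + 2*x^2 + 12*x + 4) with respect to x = 24*x^3*log(x) - 66*x^3 + 6*x^2*log(x) + 110*x^2 + 24*x*log(x) - 32*x + 4*log(x) + 76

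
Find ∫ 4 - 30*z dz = -15*z^2 + 4*z + C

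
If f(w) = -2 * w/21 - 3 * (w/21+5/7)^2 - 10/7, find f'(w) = -2*w/147 - 44/147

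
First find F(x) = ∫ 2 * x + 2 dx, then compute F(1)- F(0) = 3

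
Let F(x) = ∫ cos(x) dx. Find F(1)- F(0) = sin(1)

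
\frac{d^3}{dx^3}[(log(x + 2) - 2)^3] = (6*log(x + 2)^2 - 42*log(x + 2) + 66)/(x^3 + 6*x^2 + 12*x + 8)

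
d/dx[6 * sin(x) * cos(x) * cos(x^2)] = -12*x*sin(x)*sin(x^2)*cos(x) - 6*sin(x)^2*cos(x^2) + 6*cos(x)^2*cos(x^2)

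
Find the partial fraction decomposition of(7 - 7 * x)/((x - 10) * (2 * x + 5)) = -49/(25*(2*x + 5)) - 63/(25*(x - 10))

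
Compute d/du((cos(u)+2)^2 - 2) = -2*(cos(u) + 2)*sin(u)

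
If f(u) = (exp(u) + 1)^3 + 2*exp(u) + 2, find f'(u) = 3*exp(3*u) + 6*exp(2*u) + 5*exp(u)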